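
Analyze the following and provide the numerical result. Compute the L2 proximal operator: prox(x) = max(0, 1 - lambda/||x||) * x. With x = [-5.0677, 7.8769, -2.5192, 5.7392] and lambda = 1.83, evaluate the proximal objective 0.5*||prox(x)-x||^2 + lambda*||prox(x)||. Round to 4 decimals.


Step 1: Compute ||x||.
||x|| = 11.27
Step 2: Compute scaling factor.
scale = max(0, 1 - 1.83/11.27) = 0.8376
Step 3: prox(x) = [-4.2448, 6.5979, -2.1101, 4.8073]
||prox(x)|| = 9.44
Step 4: Proximal objective.
0.5*||prox-x||^2 = 1.6745
lambda*||prox|| = 17.2752
Total = 18.9496


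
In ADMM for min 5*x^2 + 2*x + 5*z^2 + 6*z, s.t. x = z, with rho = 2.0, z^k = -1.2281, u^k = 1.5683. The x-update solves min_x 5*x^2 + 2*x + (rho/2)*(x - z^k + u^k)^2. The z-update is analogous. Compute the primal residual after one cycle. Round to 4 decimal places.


ADMM iteration with rho = 2.0, z^k = -1.2281, u^k = 1.5683
Step 1: x-update.
Minimize 5*x^2 + 2*x + (2.0/2)*(x + 1.2281 + 1.5683)^2
FOC: (2*5 + 2.0)*x = -2 + 2.0*(-1.2281 - 1.5683)
x^{k+1} = -0.6327
Step 2: z-update.
Minimize 5*z^2 + 6*z + (2.0/2)*(-0.6327 - z + 1.5683)^2
FOC: (2*5 + 2.0)*z = -6 + 2.0*(-0.6327 + 1.5683)
z^{k+1} = -0.3441
Step 3: u-update.
u^{k+1} = 1.5683 - 0.6327 + 0.3441 = 1.2796
Step 4: Primal residual = |-0.6327 + 0.3441| = 0.2887


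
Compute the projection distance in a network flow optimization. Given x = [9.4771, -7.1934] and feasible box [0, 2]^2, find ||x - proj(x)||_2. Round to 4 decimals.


Project each component onto [0, 2].
clip(9.4771) = 2.0, clip(-7.1934) = 0.0
Projection = [2.0, 0.0]
Squared diffs: [55.907, 51.745]
Distance = sqrt(107.652) = 10.3755


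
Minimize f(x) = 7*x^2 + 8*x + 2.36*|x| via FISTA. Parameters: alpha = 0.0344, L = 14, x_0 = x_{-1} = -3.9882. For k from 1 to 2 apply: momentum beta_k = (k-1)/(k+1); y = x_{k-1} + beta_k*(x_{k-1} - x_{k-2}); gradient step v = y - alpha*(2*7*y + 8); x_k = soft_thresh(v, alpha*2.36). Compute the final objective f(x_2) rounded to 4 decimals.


FISTA on f(x) = 7*x^2 + 8*x + 2.36*|x|
L = 14, alpha = 0.0344
Iteration 1: beta = 0.0, y = -3.9882 + 0.0*(-3.9882 + 3.9882) = -3.9882
  grad(y) = -47.8348, v = y - alpha*grad = -2.3427
  prox(v) = soft_thresh(-2.3427, 0.0812) = -2.2615
Iteration 2: beta = 0.3333, y = -2.2615 + 0.3333*(-2.2615 + 3.9882) = -1.6859
  grad(y) = -15.603, v = y - alpha*grad = -1.1492
  prox(v) = soft_thresh(-1.1492, 0.0812) = -1.068
f(x_2) = 7*(-1.068)^2 + 8*(-1.068) + 2.36*|-1.068| = 1.9609


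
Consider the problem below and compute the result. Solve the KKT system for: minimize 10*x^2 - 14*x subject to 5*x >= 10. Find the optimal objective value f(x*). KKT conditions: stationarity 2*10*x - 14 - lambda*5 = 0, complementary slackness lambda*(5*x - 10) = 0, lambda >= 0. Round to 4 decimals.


Step 1: Try lambda = 0 (constraint inactive).
x_unc = 14/(2*10) = 0.7
Check: 5*0.7 = 3.5 < 10 -- violated!
Step 2: Constraint must be active: 5*x = 10
x* = 10/5 = 2.0
lambda = (2*10*2.0 - 14)/5 = 5.2
Step 3: Compute optimal value.
f(x*) = 10*2.0^2 - 14*2.0 = 12.0


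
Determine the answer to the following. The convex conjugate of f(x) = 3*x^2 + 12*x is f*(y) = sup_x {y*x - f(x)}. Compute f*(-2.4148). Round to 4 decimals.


f*(y) = sup_x {y*x - a*x^2 - b*x} = sup_x {(y-b)*x - a*x^2}
FOC: (y - b) - 2a*x = 0 => x* = (y - b)/(2a)
x* = (-2.4148 - 12)/(2*3) = -2.4025
f*(-2.4148) = (y-b)^2/(4a) = (-2.4148 - 12)^2/(4*3)
= 207.7865/12 = 17.3155


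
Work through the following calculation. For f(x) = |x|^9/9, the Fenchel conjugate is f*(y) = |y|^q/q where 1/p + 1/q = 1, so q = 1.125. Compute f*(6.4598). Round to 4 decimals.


The conjugate exponent q satisfies 1/p + 1/q = 1.
p = 9, so q = 9/(9 - 1) = 1.125
|y|^q = 6.4598^1.125 = 8.1564
f*(6.4598) = 8.1564 / 1.125 = 7.2501


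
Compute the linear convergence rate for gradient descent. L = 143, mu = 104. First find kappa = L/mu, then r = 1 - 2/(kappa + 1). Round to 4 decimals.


Step 1: Compute the condition number.
kappa = L/mu = 143/104 = 1.375
Step 2: Compute the convergence rate.
r = 1 - 2/(kappa + 1) = 1 - 2*mu/(L + mu) = (L - mu)/(L + mu) = 39/247 = 0.1579


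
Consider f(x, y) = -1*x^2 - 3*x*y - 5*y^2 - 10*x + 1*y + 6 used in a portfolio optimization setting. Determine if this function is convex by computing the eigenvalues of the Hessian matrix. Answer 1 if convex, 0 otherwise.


The Hessian of f(x,y) = -1*x^2 - 3*x*y - 5*y^2 - 10*x + 1*y + 6 is:
H = [[-2, -3], [-3, -10]]
Trace = -2 - 10 = -12
Determinant = -2*-10 - (-3)^2 = 11
Discriminant = (-12)^2 - 4*11 = 100.0
Eigenvalues: lambda_1 = -11.0, lambda_2 = -1.0
The function is not convex.

0


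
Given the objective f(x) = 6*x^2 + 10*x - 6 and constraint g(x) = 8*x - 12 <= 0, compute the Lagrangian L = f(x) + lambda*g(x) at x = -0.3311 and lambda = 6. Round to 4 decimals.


Step 1: Evaluate f(x).
f(-0.3311) = 6*(-0.3311)^2 + 10*(-0.3311) - 6 = -8.6532
Step 2: Evaluate g(x).
g(-0.3311) = 8*-0.3311 - 12 = -14.6488
Step 3: Compute Lagrangian.
L = -8.6532 + 6*-14.6488 = -96.546


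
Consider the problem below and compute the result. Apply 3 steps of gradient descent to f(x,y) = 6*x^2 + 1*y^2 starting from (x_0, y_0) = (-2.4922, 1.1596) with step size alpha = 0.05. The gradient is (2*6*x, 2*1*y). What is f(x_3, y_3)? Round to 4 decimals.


Gradient descent on f(x,y) = 6*x^2 + 1*y^2.
Starting point: (-2.4922, 1.1596), alpha = 0.05
Step 1: grad_x = 2*6*-2.4922 = -29.9064, grad_y = 2*1*1.1596 = 2.3192
  x_1 = -2.4922 - 0.05*-29.9064 = -0.9969
  y_1 = 1.1596 - 0.05*2.3192 = 1.0436
Step 2: grad_x = 2*6*-0.9969 = -11.9626, grad_y = 2*1*1.0436 = 2.0873
  x_2 = -0.9969 - 0.05*-11.9626 = -0.3988
  y_2 = 1.0436 - 0.05*2.0873 = 0.9393
Step 3: grad_x = 2*6*-0.3988 = -4.785, grad_y = 2*1*0.9393 = 1.8786
  x_3 = -0.3988 - 0.05*-4.785 = -0.1595
  y_3 = 0.9393 - 0.05*1.8786 = 0.8453
f(-0.1595, 0.8453) = 6*(-0.1595)^2 + 1*0.8453^2 = 0.8673


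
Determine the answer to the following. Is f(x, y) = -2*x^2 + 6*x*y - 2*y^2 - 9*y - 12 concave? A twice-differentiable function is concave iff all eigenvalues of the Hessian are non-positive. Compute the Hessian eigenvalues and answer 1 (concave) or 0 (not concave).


The Hessian of f(x,y) = -2*x^2 + 6*x*y - 2*y^2 - 9*y - 12 is:
H = [[-4, 6], [6, -4]]
Trace = -4 - 4 = -8
Determinant = -4*-4 - (6)^2 = -20
Discriminant = (-8)^2 - 4*-20 = 144.0
Eigenvalues: lambda_1 = -10.0, lambda_2 = 2.0
The function is not concave.

0


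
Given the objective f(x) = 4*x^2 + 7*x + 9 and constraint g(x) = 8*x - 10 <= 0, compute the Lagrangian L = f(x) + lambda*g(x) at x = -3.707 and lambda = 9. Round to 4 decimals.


Step 1: Evaluate f(x).
f(-3.707) = 4*(-3.707)^2 + 7*(-3.707) + 9 = 38.0184
Step 2: Evaluate g(x).
g(-3.707) = 8*-3.707 - 10 = -39.656
Step 3: Compute Lagrangian.
L = 38.0184 + 9*-39.656 = -318.8856


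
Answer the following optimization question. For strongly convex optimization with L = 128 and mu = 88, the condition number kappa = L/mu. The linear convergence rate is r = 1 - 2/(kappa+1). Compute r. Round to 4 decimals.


Step 1: Compute the condition number.
kappa = L/mu = 128/88 = 1.4545
Step 2: Compute the convergence rate.
r = 1 - 2/(kappa + 1) = 1 - 2*mu/(L + mu) = (L - mu)/(L + mu) = 40/216 = 0.1852


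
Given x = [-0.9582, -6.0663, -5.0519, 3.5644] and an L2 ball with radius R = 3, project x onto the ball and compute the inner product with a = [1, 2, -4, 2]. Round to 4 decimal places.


Step 1: Compute ||x|| (intermediates to 6 decimals).
||x|| = sqrt((-0.9582)^2 + (-6.0663)^2 + (-5.0519)^2 + 3.5644^2) = 8.71463
Step 2: Project.
Since ||x|| > R, scale = R/||x|| = 3/8.71463 = 0.344249, proj(x) = scale * x
proj(x) = [-0.329859, -2.088318, -1.739112, 1.227041]
Step 3: Dot product.
a^T * proj(x) = 1*(-0.329859) + 2*(-2.088318) - 4*(-1.739112) + 2*1.227041 = 4.904


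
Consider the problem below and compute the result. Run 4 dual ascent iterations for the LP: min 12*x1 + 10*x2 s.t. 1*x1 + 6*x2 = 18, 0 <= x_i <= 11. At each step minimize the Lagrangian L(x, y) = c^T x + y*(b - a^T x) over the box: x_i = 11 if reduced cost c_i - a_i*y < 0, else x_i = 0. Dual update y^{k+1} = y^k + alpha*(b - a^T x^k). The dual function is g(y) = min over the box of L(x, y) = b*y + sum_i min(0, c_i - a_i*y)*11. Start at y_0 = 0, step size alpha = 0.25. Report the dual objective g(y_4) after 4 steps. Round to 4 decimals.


Dual ascent for LP: min 12*x1 + 10*x2, 1*x1 + 6*x2 = 18, 0 <= x_i <= 11
Step 1: y^k = 0.0, reduced costs: (12.0, 10.0)
  x^k = (0.0, 0.0), subgradient = b - a^T x = 18.0
  y^{k+1} = 0.0 + 0.25*18.0 = 4.5
Step 2: y^k = 4.5, reduced costs: (7.5, -17.0)
  x^k = (0.0, 11.0), subgradient = b - a^T x = -48.0
  y^{k+1} = 4.5 + 0.25*-48.0 = -7.5
Step 3: y^k = -7.5, reduced costs: (19.5, 55.0)
  x^k = (0.0, 0.0), subgradient = b - a^T x = 18.0
  y^{k+1} = -7.5 + 0.25*18.0 = -3.0
Step 4: y^k = -3.0, reduced costs: (15.0, 28.0)
  x^k = (0.0, 0.0), subgradient = b - a^T x = 18.0
  y^{k+1} = -3.0 + 0.25*18.0 = 1.5
Dual objective at y_4 = 1.5: reduced costs (10.5, 1.0), box minimizer x = (0.0, 0.0)
g(y_4) = b*y + (c1 - a1*y)*x1 + (c2 - a2*y)*x2 = 18*1.5 + 10.5*0.0 + 1.0*0.0 = 27.0 + 0.0 + 0.0 = 27.0


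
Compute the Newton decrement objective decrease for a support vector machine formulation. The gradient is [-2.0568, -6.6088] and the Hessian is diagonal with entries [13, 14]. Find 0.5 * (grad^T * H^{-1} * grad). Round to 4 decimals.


Step 1: H is diagonal, so H^(-1) * g = [-0.1582, -0.4721].
Step 2: g^T H^(-1) g = sum_i g_i^2 / H_ii
  = (-2.0568)^2/13 + (-6.6088)^2/14
  = 0.3254 + 3.1197 = 3.4451
Step 3: Objective decrease = 0.5 * g^T H^(-1) g = 1.7226


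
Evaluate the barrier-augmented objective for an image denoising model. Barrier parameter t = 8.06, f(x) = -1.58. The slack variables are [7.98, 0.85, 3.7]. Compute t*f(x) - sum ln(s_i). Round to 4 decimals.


Step 1: Compute log-barrier.
ln values: [2.0769, -0.1625, 1.3083]
phi = -(2.0769 - 0.1625 + 1.3083) = -3.2228
Step 2: Compute augmented objective.
t*f(x) = 8.06*-1.58 = -12.7348
Total = -12.7348 - 3.2228 = -15.9576


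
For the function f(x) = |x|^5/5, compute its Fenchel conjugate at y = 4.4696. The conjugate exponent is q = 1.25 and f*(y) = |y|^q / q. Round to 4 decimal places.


The conjugate exponent q satisfies 1/p + 1/q = 1.
p = 5, so q = 5/(5 - 1) = 1.25
|y|^q = 4.4696^1.25 = 6.4988
f*(4.4696) = 6.4988 / 1.25 = 5.1991


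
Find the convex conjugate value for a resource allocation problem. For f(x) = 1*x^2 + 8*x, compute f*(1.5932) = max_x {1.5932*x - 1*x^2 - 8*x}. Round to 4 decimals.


f*(y) = sup_x {y*x - a*x^2 - b*x} = sup_x {(y-b)*x - a*x^2}
FOC: (y - b) - 2a*x = 0 => x* = (y - b)/(2a)
x* = (1.5932 - 8)/(2*1) = -3.2034
f*(1.5932) = (y-b)^2/(4a) = (1.5932 - 8)^2/(4*1)
= 41.0471/4 = 10.2618


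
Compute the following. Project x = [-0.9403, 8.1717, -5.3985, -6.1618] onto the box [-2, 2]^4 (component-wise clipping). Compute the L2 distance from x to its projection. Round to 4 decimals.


Project each component onto [-2, 2].
clip(-0.9403) = -0.9403, clip(8.1717) = 2.0, clip(-5.3985) = -2.0, clip(-6.1618) = -2.0
Projection = [-0.9403, 2.0, -2.0, -2.0]
Squared diffs: [0.0, 38.0899, 11.5498, 17.3206]
Distance = sqrt(66.9603) = 8.1829


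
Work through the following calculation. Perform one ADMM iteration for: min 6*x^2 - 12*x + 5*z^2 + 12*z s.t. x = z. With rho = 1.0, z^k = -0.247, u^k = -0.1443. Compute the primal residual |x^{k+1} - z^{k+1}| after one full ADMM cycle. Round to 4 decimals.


ADMM iteration with rho = 1.0, z^k = -0.247, u^k = -0.1443
Step 1: x-update.
Minimize 6*x^2 - 12*x + (1.0/2)*(x + 0.247 - 0.1443)^2
FOC: (2*6 + 1.0)*x = 12 + 1.0*(-0.247 + 0.1443)
x^{k+1} = 0.9152
Step 2: z-update.
Minimize 5*z^2 + 12*z + (1.0/2)*(0.9152 - z - 0.1443)^2
FOC: (2*5 + 1.0)*z = -12 + 1.0*(0.9152 - 0.1443)
z^{k+1} = -1.0208
Step 3: u-update.
u^{k+1} = -0.1443 + 0.9152 + 1.0208 = 1.7917
Step 4: Primal residual = |0.9152 + 1.0208| = 1.936


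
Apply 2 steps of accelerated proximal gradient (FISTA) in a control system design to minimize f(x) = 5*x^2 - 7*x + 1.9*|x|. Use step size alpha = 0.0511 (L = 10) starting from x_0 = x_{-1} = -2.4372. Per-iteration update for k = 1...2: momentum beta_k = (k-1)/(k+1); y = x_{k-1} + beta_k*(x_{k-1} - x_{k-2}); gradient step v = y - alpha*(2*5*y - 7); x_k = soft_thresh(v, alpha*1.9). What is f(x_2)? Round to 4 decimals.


FISTA on f(x) = 5*x^2 - 7*x + 1.9*|x|
L = 10, alpha = 0.0511
Iteration 1: beta = 0.0, y = -2.4372 + 0.0*(-2.4372 + 2.4372) = -2.4372
  grad(y) = -31.372, v = y - alpha*grad = -0.8341
  prox(v) = soft_thresh(-0.8341, 0.0971) = -0.737
Iteration 2: beta = 0.3333, y = -0.737 + 0.3333*(-0.737 + 2.4372) = -0.1703
  grad(y) = -8.7027, v = y - alpha*grad = 0.2744
  prox(v) = soft_thresh(0.2744, 0.0971) = 0.1773
f(x_2) = 5*0.1773^2 - 7*0.1773 + 1.9*|0.1773| = -0.7472


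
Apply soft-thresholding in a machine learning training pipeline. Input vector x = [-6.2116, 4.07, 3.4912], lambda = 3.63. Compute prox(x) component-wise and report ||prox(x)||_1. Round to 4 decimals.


Soft-thresholding with lambda = 3.63:
prox(-6.2116) = sign(-6.2116)*max(|-6.2116| - 3.63, 0) = -2.5816
prox(4.07) = sign(4.07)*max(|4.07| - 3.63, 0) = 0.44
prox(3.4912) = sign(3.4912)*max(|3.4912| - 3.63, 0) = 0.0
prox(x) = [-2.5816, 0.44, 0.0]
||prox(x)||_1 = 2.5816 + 0.44 + 0.0 = 3.0216


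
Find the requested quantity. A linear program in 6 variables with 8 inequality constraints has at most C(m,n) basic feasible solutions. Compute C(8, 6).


Each vertex corresponds to some choice of n active constraints out of m, so the number of vertices is at most C(m, n) = m! / (n!(m-n)!).
m = 8, n = 6
Numerator: 8 * 7 * 6 * 5 * 4 * 3
Denominator: 6! = 720
C(8, 6) = 28


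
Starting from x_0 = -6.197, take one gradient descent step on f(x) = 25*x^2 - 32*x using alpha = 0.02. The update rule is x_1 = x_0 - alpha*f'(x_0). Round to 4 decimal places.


We compute the gradient at x_0 and apply the update.
f'(x) = 50*x - 32
f'(-6.197) = 50*-6.197 - 32 = -341.85
x_1 = -6.197 - 0.02*-341.85 = 0.64


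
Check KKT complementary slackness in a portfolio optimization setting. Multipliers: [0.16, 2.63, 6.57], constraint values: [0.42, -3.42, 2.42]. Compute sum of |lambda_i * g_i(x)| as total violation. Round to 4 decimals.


KKT complementary slackness check:
lambda_1 * g_1 = 0.16 * 0.42 = 0.0672
lambda_2 * g_2 = 2.63 * -3.42 = -8.9946
lambda_3 * g_3 = 6.57 * 2.42 = 15.8994
Total violation = 0.0672 + 8.9946 + 15.8994 = 24.9612


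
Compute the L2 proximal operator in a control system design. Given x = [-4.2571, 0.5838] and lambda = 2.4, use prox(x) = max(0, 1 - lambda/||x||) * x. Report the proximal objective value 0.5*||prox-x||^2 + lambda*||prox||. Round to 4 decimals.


Step 1: Compute ||x||.
||x|| = 4.2969
Step 2: Compute scaling factor.
scale = max(0, 1 - 2.4/4.2969) = 0.4415
Step 3: prox(x) = [-1.8794, 0.2577]
||prox(x)|| = 1.8969
Step 4: Proximal objective.
0.5*||prox-x||^2 = 2.88
lambda*||prox|| = 4.5526
Total = 7.4327


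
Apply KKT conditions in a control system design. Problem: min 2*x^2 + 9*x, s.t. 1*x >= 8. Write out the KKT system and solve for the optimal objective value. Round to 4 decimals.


Step 1: Try lambda = 0 (constraint inactive).
x_unc = -9/(2*2) = -2.25
Check: 1*-2.25 = -2.25 < 8 -- violated!
Step 2: Constraint must be active: 1*x = 8
x* = 8/1 = 8.0
lambda = (2*2*8.0 + 9)/1 = 41.0
Step 3: Compute optimal value.
f(x*) = 2*8.0^2 + 9*8.0 = 200.0


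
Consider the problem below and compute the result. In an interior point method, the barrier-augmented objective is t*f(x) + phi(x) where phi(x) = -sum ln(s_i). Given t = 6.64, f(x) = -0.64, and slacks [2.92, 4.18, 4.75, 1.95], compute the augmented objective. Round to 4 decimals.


Step 1: Compute log-barrier.
ln values: [1.0716, 1.4303, 1.5581, 0.6678]
phi = -(1.0716 + 1.4303 + 1.5581 + 0.6678) = -4.7279
Step 2: Compute augmented objective.
t*f(x) = 6.64*-0.64 = -4.2496
Total = -4.2496 - 4.7279 = -8.9775


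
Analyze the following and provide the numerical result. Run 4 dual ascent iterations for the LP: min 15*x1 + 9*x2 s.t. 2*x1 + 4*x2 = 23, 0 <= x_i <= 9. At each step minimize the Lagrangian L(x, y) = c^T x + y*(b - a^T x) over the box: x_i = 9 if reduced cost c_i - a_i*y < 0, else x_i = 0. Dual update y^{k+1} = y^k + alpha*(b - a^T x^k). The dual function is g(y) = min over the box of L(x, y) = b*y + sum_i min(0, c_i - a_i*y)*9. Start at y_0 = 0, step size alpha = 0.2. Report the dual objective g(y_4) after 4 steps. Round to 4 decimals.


Dual ascent for LP: min 15*x1 + 9*x2, 2*x1 + 4*x2 = 23, 0 <= x_i <= 9
Step 1: y^k = 0.0, reduced costs: (15.0, 9.0)
  x^k = (0.0, 0.0), subgradient = b - a^T x = 23.0
  y^{k+1} = 0.0 + 0.2*23.0 = 4.6
Step 2: y^k = 4.6, reduced costs: (5.8, -9.4)
  x^k = (0.0, 9.0), subgradient = b - a^T x = -13.0
  y^{k+1} = 4.6 + 0.2*-13.0 = 2.0
Step 3: y^k = 2.0, reduced costs: (11.0, 1.0)
  x^k = (0.0, 0.0), subgradient = b - a^T x = 23.0
  y^{k+1} = 2.0 + 0.2*23.0 = 6.6
Step 4: y^k = 6.6, reduced costs: (1.8, -17.4)
  x^k = (0.0, 9.0), subgradient = b - a^T x = -13.0
  y^{k+1} = 6.6 + 0.2*-13.0 = 4.0
Dual objective at y_4 = 4.0: reduced costs (7.0, -7.0), box minimizer x = (0.0, 9.0)
g(y_4) = b*y + (c1 - a1*y)*x1 + (c2 - a2*y)*x2 = 23*4.0 + 7.0*0.0 + (-7.0)*9.0 = 92.0 + 0.0 - 63.0 = 29.0


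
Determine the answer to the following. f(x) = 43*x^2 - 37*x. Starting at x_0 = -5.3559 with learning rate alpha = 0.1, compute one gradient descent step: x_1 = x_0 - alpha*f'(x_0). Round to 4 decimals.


We compute the gradient at x_0 and apply the update.
f'(x) = 86*x - 37
f'(-5.3559) = 86*-5.3559 - 37 = -497.6074
x_1 = -5.3559 - 0.1*-497.6074 = 44.4048


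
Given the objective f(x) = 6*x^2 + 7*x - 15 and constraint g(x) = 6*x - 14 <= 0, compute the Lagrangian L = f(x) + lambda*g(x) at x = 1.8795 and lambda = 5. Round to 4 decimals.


Step 1: Evaluate f(x).
f(1.8795) = 6*1.8795^2 + 7*1.8795 - 15 = 19.3516
Step 2: Evaluate g(x).
g(1.8795) = 6*1.8795 - 14 = -2.723
Step 3: Compute Lagrangian.
L = 19.3516 + 5*-2.723 = 5.7366


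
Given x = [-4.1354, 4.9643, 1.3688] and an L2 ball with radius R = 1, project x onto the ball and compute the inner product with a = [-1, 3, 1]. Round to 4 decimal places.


Step 1: Compute ||x|| (intermediates to 6 decimals).
||x|| = sqrt((-4.1354)^2 + 4.9643^2 + 1.3688^2) = 6.6045
Step 2: Project.
Since ||x|| > R, scale = R/||x|| = 1/6.6045 = 0.151412, proj(x) = scale * x
proj(x) = [-0.626149, 0.751655, 0.207253]
Step 3: Dot product.
a^T * proj(x) = -1*(-0.626149) + 3*0.751655 + 1*0.207253 = 3.0884


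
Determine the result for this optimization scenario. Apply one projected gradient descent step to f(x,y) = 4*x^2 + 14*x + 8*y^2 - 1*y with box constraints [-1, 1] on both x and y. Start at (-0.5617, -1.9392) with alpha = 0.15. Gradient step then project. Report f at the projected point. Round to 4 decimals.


Step 1: Compute gradient at (-0.5617, -1.9392).
grad_x = 2*4*-0.5617 + 14 = 9.5064
grad_y = 2*8*-1.9392 - 1 = -32.0272
Step 2: Gradient step.
x_raw = -0.5617 - 0.15*9.5064 = -1.9877
y_raw = -1.9392 - 0.15*-32.0272 = 2.8649
Step 3: Project onto [-1, 1].
x_proj = clip(-1.9877) = -1.0
y_proj = clip(2.8649) = 1.0
Step 4: Evaluate f.
f(-1.0, 1.0) = -3.0


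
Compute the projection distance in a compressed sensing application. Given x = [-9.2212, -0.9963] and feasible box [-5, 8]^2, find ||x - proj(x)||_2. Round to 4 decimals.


Project each component onto [-5, 8].
clip(-9.2212) = -5.0, clip(-0.9963) = -0.9963
Projection = [-5.0, -0.9963]
Squared diffs: [17.8185, 0.0]
Distance = sqrt(17.8185) = 4.2212


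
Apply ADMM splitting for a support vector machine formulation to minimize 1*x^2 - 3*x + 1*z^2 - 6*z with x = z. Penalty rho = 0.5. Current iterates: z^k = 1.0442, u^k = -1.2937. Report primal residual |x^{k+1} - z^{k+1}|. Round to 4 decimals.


ADMM iteration with rho = 0.5, z^k = 1.0442, u^k = -1.2937
Step 1: x-update.
Minimize 1*x^2 - 3*x + (0.5/2)*(x - 1.0442 - 1.2937)^2
FOC: (2*1 + 0.5)*x = 3 + 0.5*(1.0442 + 1.2937)
x^{k+1} = 1.6676
Step 2: z-update.
Minimize 1*z^2 - 6*z + (0.5/2)*(1.6676 - z - 1.2937)^2
FOC: (2*1 + 0.5)*z = 6 + 0.5*(1.6676 - 1.2937)
z^{k+1} = 2.4748
Step 3: u-update.
u^{k+1} = -1.2937 + 1.6676 - 2.4748 = -2.1009
Step 4: Primal residual = |1.6676 - 2.4748| = 0.8072


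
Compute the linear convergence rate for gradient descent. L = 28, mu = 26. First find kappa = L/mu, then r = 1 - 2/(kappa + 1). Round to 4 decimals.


Step 1: Compute the condition number.
kappa = L/mu = 28/26 = 1.0769
Step 2: Compute the convergence rate.
r = 1 - 2/(kappa + 1) = 1 - 2*mu/(L + mu) = (L - mu)/(L + mu) = 2/54 = 0.037


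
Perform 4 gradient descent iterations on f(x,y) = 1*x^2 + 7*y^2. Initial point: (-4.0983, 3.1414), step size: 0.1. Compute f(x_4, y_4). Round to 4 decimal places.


Gradient descent on f(x,y) = 1*x^2 + 7*y^2.
Starting point: (-4.0983, 3.1414), alpha = 0.1
Step 1: grad_x = 2*1*-4.0983 = -8.1966, grad_y = 2*7*3.1414 = 43.9796
  x_1 = -4.0983 - 0.1*-8.1966 = -3.2786
  y_1 = 3.1414 - 0.1*43.9796 = -1.2566
Step 2: grad_x = 2*1*-3.2786 = -6.5573, grad_y = 2*7*-1.2566 = -17.5918
  x_2 = -3.2786 - 0.1*-6.5573 = -2.6229
  y_2 = -1.2566 - 0.1*-17.5918 = 0.5026
Step 3: grad_x = 2*1*-2.6229 = -5.2458, grad_y = 2*7*0.5026 = 7.0367
  x_3 = -2.6229 - 0.1*-5.2458 = -2.0983
  y_3 = 0.5026 - 0.1*7.0367 = -0.201
Step 4: grad_x = 2*1*-2.0983 = -4.1967, grad_y = 2*7*-0.201 = -2.8147
  x_4 = -2.0983 - 0.1*-4.1967 = -1.6787
  y_4 = -0.201 - 0.1*-2.8147 = 0.0804
f(-1.6787, 0.0804) = 1*(-1.6787)^2 + 7*0.0804^2 = 2.8632


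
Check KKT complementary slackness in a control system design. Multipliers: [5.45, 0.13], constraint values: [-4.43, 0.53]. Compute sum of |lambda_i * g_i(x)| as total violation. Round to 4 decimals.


KKT complementary slackness check:
lambda_1 * g_1 = 5.45 * -4.43 = -24.1435
lambda_2 * g_2 = 0.13 * 0.53 = 0.0689
Total violation = 24.1435 + 0.0689 = 24.2124


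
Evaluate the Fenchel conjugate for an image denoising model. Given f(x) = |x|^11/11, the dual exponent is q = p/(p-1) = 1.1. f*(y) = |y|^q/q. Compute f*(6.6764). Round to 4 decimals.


The conjugate exponent q satisfies 1/p + 1/q = 1.
p = 11, so q = 11/(11 - 1) = 1.1
|y|^q = 6.6764^1.1 = 8.0723
f*(6.6764) = 8.0723 / 1.1 = 7.3384


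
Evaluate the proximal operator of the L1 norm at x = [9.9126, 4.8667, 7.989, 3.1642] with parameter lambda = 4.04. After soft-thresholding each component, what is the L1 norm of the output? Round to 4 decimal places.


Soft-thresholding with lambda = 4.04:
prox(9.9126) = sign(9.9126)*max(|9.9126| - 4.04, 0) = 5.8726
prox(4.8667) = sign(4.8667)*max(|4.8667| - 4.04, 0) = 0.8267
prox(7.989) = sign(7.989)*max(|7.989| - 4.04, 0) = 3.949
prox(3.1642) = sign(3.1642)*max(|3.1642| - 4.04, 0) = 0.0
prox(x) = [5.8726, 0.8267, 3.949, 0.0]
||prox(x)||_1 = 5.8726 + 0.8267 + 3.949 + 0.0 = 10.6483


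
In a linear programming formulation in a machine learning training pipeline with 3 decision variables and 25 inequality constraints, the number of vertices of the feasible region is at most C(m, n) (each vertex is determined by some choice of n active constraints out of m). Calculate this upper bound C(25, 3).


Each vertex corresponds to some choice of n active constraints out of m, so the number of vertices is at most C(m, n) = m! / (n!(m-n)!).
m = 25, n = 3
Numerator: 25 * 24 * 23
Denominator: 3! = 6
C(25, 3) = 2300


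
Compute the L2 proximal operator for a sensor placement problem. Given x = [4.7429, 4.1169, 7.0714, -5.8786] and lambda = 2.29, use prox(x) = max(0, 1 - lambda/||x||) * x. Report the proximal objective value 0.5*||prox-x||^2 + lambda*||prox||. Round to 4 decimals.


Step 1: Compute ||x||.
||x|| = 11.1358
Step 2: Compute scaling factor.
scale = max(0, 1 - 2.29/11.1358) = 0.7944
Step 3: prox(x) = [3.7676, 3.2703, 5.6172, -4.6697]
||prox(x)|| = 8.8458
Step 4: Proximal objective.
0.5*||prox-x||^2 = 2.6221
lambda*||prox|| = 20.2569
Total = 22.879


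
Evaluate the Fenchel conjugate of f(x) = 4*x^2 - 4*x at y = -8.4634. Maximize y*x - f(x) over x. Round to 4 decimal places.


f*(y) = sup_x {y*x - a*x^2 - b*x} = sup_x {(y-b)*x - a*x^2}
FOC: (y - b) - 2a*x = 0 => x* = (y - b)/(2a)
x* = (-8.4634 + 4)/(2*4) = -0.5579
f*(-8.4634) = (y-b)^2/(4a) = (-8.4634 + 4)^2/(4*4)
= 19.9219/16 = 1.2451


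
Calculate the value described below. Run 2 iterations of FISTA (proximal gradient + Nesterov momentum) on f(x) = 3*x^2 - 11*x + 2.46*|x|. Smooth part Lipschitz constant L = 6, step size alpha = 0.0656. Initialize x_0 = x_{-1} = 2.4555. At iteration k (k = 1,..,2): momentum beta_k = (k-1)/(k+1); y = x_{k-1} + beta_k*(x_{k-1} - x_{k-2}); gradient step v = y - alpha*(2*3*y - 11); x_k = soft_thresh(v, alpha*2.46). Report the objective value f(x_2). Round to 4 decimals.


FISTA on f(x) = 3*x^2 - 11*x + 2.46*|x|
L = 6, alpha = 0.0656
Iteration 1: beta = 0.0, y = 2.4555 + 0.0*(2.4555 - 2.4555) = 2.4555
  grad(y) = 3.733, v = y - alpha*grad = 2.2106
  prox(v) = soft_thresh(2.2106, 0.1614) = 2.0492
Iteration 2: beta = 0.3333, y = 2.0492 + 0.3333*(2.0492 - 2.4555) = 1.9138
  grad(y) = 0.4829, v = y - alpha*grad = 1.8821
  prox(v) = soft_thresh(1.8821, 0.1614) = 1.7208
f(x_2) = 3*1.7208^2 - 11*1.7208 + 2.46*|1.7208| = -5.8122


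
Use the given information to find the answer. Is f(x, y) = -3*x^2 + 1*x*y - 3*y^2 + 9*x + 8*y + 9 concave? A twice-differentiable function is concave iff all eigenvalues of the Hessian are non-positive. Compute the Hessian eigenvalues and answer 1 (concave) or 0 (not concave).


The Hessian of f(x,y) = -3*x^2 + 1*x*y - 3*y^2 + 9*x + 8*y + 9 is:
H = [[-6, 1], [1, -6]]
Trace = -6 - 6 = -12
Determinant = -6*-6 - (1)^2 = 35
Discriminant = (-12)^2 - 4*35 = 4.0
Eigenvalues: lambda_1 = -7.0, lambda_2 = -5.0
The function is concave.

1


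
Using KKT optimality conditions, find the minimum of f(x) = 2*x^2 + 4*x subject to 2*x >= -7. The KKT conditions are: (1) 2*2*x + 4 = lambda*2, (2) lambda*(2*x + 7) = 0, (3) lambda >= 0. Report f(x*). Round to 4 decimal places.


Step 1: Try lambda = 0 (constraint inactive).
Stationarity: 2*2*x + 4 = 0
x* = -4/(2*2) = -1.0
Check constraint: 2*-1.0 = -2.0 >= -7 -- satisfied.
Step 2: Compute optimal value.
f(x*) = 2*(-1.0)^2 + 4*(-1.0) = -2.0


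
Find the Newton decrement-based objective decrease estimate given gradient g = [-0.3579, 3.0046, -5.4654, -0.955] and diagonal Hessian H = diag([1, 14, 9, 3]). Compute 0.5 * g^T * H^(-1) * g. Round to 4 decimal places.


Step 1: H is diagonal, so H^(-1) * g = [-0.3579, 0.2146, -0.6073, -0.3183].
Step 2: g^T H^(-1) g = sum_i g_i^2 / H_ii
  = (-0.3579)^2/1 + (3.0046)^2/14 + (-5.4654)^2/9 + (-0.955)^2/3
  = 0.1281 + 0.6448 + 3.319 + 0.304 = 4.3959
Step 3: Objective decrease = 0.5 * g^T H^(-1) g = 2.1979


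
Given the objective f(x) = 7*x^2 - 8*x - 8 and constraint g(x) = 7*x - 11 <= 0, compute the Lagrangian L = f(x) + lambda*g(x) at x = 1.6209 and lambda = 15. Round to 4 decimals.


Step 1: Evaluate f(x).
f(1.6209) = 7*1.6209^2 - 8*1.6209 - 8 = -2.576
Step 2: Evaluate g(x).
g(1.6209) = 7*1.6209 - 11 = 0.3463
Step 3: Compute Lagrangian.
L = -2.576 + 15*0.3463 = 2.6185


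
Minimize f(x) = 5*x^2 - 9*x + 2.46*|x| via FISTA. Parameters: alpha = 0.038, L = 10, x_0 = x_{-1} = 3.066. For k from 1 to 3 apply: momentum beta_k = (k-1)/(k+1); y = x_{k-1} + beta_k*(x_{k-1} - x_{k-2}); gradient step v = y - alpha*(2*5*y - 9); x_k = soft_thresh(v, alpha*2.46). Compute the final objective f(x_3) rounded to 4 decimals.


FISTA on f(x) = 5*x^2 - 9*x + 2.46*|x|
L = 10, alpha = 0.038
Iteration 1: beta = 0.0, y = 3.066 + 0.0*(3.066 - 3.066) = 3.066
  grad(y) = 21.66, v = y - alpha*grad = 2.2429
  prox(v) = soft_thresh(2.2429, 0.0935) = 2.1494
Iteration 2: beta = 0.3333, y = 2.1494 + 0.3333*(2.1494 - 3.066) = 1.8439
  grad(y) = 9.4392, v = y - alpha*grad = 1.4852
  prox(v) = soft_thresh(1.4852, 0.0935) = 1.3918
Iteration 3: beta = 0.5, y = 1.3918 + 0.5*(1.3918 - 2.1494) = 1.0129
  grad(y) = 1.1291, v = y - alpha*grad = 0.97
  prox(v) = soft_thresh(0.97, 0.0935) = 0.8765
f(x_3) = 5*0.8765^2 - 9*0.8765 + 2.46*|0.8765| = -1.891


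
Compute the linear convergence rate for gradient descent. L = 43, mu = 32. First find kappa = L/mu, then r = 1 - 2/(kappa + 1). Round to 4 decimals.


Step 1: Compute the condition number.
kappa = L/mu = 43/32 = 1.3438
Step 2: Compute the convergence rate.
r = 1 - 2/(kappa + 1) = 1 - 2*mu/(L + mu) = (L - mu)/(L + mu) = 11/75 = 0.1467


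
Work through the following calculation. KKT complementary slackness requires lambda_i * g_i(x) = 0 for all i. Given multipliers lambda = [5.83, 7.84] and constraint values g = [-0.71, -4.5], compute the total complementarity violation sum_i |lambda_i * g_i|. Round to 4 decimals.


KKT complementary slackness check:
lambda_1 * g_1 = 5.83 * -0.71 = -4.1393
lambda_2 * g_2 = 7.84 * -4.5 = -35.28
Total violation = 4.1393 + 35.28 = 39.4193


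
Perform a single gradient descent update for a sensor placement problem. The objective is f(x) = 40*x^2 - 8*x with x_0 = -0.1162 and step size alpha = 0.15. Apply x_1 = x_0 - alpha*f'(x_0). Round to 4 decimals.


We compute the gradient at x_0 and apply the update.
f'(x) = 80*x - 8
f'(-0.1162) = 80*-0.1162 - 8 = -17.296
x_1 = -0.1162 - 0.15*-17.296 = 2.4782


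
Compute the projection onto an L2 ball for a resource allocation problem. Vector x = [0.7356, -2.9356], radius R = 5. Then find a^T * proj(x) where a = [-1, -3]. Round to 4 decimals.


Step 1: Compute ||x|| (intermediates to 6 decimals).
||x|| = sqrt(0.7356^2 + (-2.9356)^2) = 3.02636
Step 2: Project.
Since ||x|| <= R, proj = x (no scaling needed).
proj(x) = [0.7356, -2.9356]
Step 3: Dot product.
a^T * proj(x) = -1*0.7356 - 3*(-2.9356) = 8.0712


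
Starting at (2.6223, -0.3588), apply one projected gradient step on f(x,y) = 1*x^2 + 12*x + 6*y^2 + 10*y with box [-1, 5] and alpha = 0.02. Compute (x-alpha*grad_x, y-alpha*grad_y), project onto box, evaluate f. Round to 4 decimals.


Step 1: Compute gradient at (2.6223, -0.3588).
grad_x = 2*1*2.6223 + 12 = 17.2446
grad_y = 2*6*-0.3588 + 10 = 5.6944
Step 2: Gradient step.
x_raw = 2.6223 - 0.02*17.2446 = 2.2774
y_raw = -0.3588 - 0.02*5.6944 = -0.4727
Step 3: Project onto [-1, 5].
x_proj = clip(2.2774) = 2.2774
y_proj = clip(-0.4727) = -0.4727
Step 4: Evaluate f.
f(2.2774, -0.4727) = 29.1292


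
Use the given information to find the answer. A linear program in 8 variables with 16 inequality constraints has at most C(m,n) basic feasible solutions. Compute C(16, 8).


Each vertex corresponds to some choice of n active constraints out of m, so the number of vertices is at most C(m, n) = m! / (n!(m-n)!).
m = 16, n = 8
Numerator: 16 * 15 * 14 * 13 * 12 * 11 * 10 * 9
Denominator: 8! = 40320
C(16, 8) = 12870


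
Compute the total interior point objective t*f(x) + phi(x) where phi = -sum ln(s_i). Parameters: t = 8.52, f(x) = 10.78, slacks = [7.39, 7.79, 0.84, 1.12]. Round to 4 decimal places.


Step 1: Compute log-barrier.
ln values: [2.0001, 2.0528, -0.1744, 0.1133]
phi = -(2.0001 + 2.0528 - 0.1744 + 0.1133) = -3.9919
Step 2: Compute augmented objective.
t*f(x) = 8.52*10.78 = 91.8456
Total = 91.8456 - 3.9919 = 87.8537


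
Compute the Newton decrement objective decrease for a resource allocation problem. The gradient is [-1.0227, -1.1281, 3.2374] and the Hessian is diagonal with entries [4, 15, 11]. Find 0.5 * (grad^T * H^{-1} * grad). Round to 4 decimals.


Step 1: H is diagonal, so H^(-1) * g = [-0.2557, -0.0752, 0.2943].
Step 2: g^T H^(-1) g = sum_i g_i^2 / H_ii
  = (-1.0227)^2/4 + (-1.1281)^2/15 + (3.2374)^2/11
  = 0.2615 + 0.0848 + 0.9528 = 1.2991
Step 3: Objective decrease = 0.5 * g^T H^(-1) g = 0.6496


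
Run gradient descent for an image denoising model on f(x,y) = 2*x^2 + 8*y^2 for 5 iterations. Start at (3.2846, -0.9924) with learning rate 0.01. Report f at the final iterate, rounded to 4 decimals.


Gradient descent on f(x,y) = 2*x^2 + 8*y^2.
Starting point: (3.2846, -0.9924), alpha = 0.01
Step 1: grad_x = 2*2*3.2846 = 13.1384, grad_y = 2*8*-0.9924 = -15.8784
  x_1 = 3.2846 - 0.01*13.1384 = 3.1532
  y_1 = -0.9924 - 0.01*-15.8784 = -0.8336
Step 2: grad_x = 2*2*3.1532 = 12.6129, grad_y = 2*8*-0.8336 = -13.3379
  x_2 = 3.1532 - 0.01*12.6129 = 3.0271
  y_2 = -0.8336 - 0.01*-13.3379 = -0.7002
Step 3: grad_x = 2*2*3.0271 = 12.1083, grad_y = 2*8*-0.7002 = -11.2038
  x_3 = 3.0271 - 0.01*12.1083 = 2.906
  y_3 = -0.7002 - 0.01*-11.2038 = -0.5882
Step 4: grad_x = 2*2*2.906 = 11.624, grad_y = 2*8*-0.5882 = -9.4112
  x_4 = 2.906 - 0.01*11.624 = 2.7898
  y_4 = -0.5882 - 0.01*-9.4112 = -0.4941
Step 5: grad_x = 2*2*2.7898 = 11.1591, grad_y = 2*8*-0.4941 = -7.9054
  x_5 = 2.7898 - 0.01*11.1591 = 2.6782
  y_5 = -0.4941 - 0.01*-7.9054 = -0.415
f(2.6782, -0.415) = 2*2.6782^2 + 8*(-0.415)^2 = 15.7232


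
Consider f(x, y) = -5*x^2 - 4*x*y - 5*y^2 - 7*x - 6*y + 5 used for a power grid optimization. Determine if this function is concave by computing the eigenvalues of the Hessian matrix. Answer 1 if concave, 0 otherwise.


The Hessian of f(x,y) = -5*x^2 - 4*x*y - 5*y^2 - 7*x - 6*y + 5 is:
H = [[-10, -4], [-4, -10]]
Trace = -10 - 10 = -20
Determinant = -10*-10 - (-4)^2 = 84
Discriminant = (-20)^2 - 4*84 = 64.0
Eigenvalues: lambda_1 = -14.0, lambda_2 = -6.0
The function is concave.

1


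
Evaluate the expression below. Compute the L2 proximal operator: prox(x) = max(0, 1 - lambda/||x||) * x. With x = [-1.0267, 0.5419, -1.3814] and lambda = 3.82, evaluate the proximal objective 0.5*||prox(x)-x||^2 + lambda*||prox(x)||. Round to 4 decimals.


Step 1: Compute ||x||.
||x|| = 1.8044
Step 2: Compute scaling factor.
scale = max(0, 1 - 3.82/1.8044) = 0.0
Step 3: prox(x) = [-0.0, 0.0, -0.0]
||prox(x)|| = 0.0
Step 4: Proximal objective.
0.5*||prox-x||^2 = 1.628
lambda*||prox|| = 0.0
Total = 1.628


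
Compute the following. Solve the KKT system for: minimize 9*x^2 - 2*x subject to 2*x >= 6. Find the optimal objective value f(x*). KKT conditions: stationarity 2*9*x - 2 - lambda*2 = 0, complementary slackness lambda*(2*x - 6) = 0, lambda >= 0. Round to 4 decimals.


Step 1: Try lambda = 0 (constraint inactive).
x_unc = 2/(2*9) = 0.1111
Check: 2*0.1111 = 0.2222 < 6 -- violated!
Step 2: Constraint must be active: 2*x = 6
x* = 6/2 = 3.0
lambda = (2*9*3.0 - 2)/2 = 26.0
Step 3: Compute optimal value.
f(x*) = 9*3.0^2 - 2*3.0 = 75.0


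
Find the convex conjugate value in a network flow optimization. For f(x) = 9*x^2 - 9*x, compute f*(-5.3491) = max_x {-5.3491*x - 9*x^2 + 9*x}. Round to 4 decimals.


f*(y) = sup_x {y*x - a*x^2 - b*x} = sup_x {(y-b)*x - a*x^2}
FOC: (y - b) - 2a*x = 0 => x* = (y - b)/(2a)
x* = (-5.3491 + 9)/(2*9) = 0.2028
f*(-5.3491) = (y-b)^2/(4a) = (-5.3491 + 9)^2/(4*9)
= 13.3291/36 = 0.3703


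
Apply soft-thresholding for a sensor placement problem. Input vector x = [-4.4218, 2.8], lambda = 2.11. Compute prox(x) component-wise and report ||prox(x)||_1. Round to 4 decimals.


Soft-thresholding with lambda = 2.11:
prox(-4.4218) = sign(-4.4218)*max(|-4.4218| - 2.11, 0) = -2.3118
prox(2.8) = sign(2.8)*max(|2.8| - 2.11, 0) = 0.69
prox(x) = [-2.3118, 0.69]
||prox(x)||_1 = 2.3118 + 0.69 = 3.0018


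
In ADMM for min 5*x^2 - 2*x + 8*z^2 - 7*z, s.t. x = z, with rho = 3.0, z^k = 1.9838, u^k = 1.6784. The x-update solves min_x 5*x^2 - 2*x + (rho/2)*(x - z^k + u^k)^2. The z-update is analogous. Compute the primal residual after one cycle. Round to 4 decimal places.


ADMM iteration with rho = 3.0, z^k = 1.9838, u^k = 1.6784
Step 1: x-update.
Minimize 5*x^2 - 2*x + (3.0/2)*(x - 1.9838 + 1.6784)^2
FOC: (2*5 + 3.0)*x = 2 + 3.0*(1.9838 - 1.6784)
x^{k+1} = 0.2243
Step 2: z-update.
Minimize 8*z^2 - 7*z + (3.0/2)*(0.2243 - z + 1.6784)^2
FOC: (2*8 + 3.0)*z = 7 + 3.0*(0.2243 + 1.6784)
z^{k+1} = 0.6689
Step 3: u-update.
u^{k+1} = 1.6784 + 0.2243 - 0.6689 = 1.2339
Step 4: Primal residual = |0.2243 - 0.6689| = 0.4445


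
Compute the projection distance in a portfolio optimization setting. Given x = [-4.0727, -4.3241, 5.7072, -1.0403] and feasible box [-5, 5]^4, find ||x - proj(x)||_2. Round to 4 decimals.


Project each component onto [-5, 5].
clip(-4.0727) = -4.0727, clip(-4.3241) = -4.3241, clip(5.7072) = 5.0, clip(-1.0403) = -1.0403
Projection = [-4.0727, -4.3241, 5.0, -1.0403]
Squared diffs: [0.0, 0.0, 0.5001, 0.0]
Distance = sqrt(0.5001) = 0.7072


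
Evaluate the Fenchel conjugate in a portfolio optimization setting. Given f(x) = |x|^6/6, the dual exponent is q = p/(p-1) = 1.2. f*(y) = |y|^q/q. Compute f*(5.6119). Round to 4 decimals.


The conjugate exponent q satisfies 1/p + 1/q = 1.
p = 6, so q = 6/(6 - 1) = 1.2
|y|^q = 5.6119^1.2 = 7.9238
f*(5.6119) = 7.9238 / 1.2 = 6.6031


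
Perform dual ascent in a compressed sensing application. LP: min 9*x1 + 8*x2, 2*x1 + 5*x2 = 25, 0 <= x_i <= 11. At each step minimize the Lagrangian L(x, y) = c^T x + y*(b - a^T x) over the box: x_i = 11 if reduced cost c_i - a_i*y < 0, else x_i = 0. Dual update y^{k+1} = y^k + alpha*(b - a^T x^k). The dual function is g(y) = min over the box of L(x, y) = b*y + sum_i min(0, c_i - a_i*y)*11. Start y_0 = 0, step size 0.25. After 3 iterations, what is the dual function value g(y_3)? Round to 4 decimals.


Dual ascent for LP: min 9*x1 + 8*x2, 2*x1 + 5*x2 = 25, 0 <= x_i <= 11
Step 1: y^k = 0.0, reduced costs: (9.0, 8.0)
  x^k = (0.0, 0.0), subgradient = b - a^T x = 25.0
  y^{k+1} = 0.0 + 0.25*25.0 = 6.25
Step 2: y^k = 6.25, reduced costs: (-3.5, -23.25)
  x^k = (11.0, 11.0), subgradient = b - a^T x = -52.0
  y^{k+1} = 6.25 + 0.25*-52.0 = -6.75
Step 3: y^k = -6.75, reduced costs: (22.5, 41.75)
  x^k = (0.0, 0.0), subgradient = b - a^T x = 25.0
  y^{k+1} = -6.75 + 0.25*25.0 = -0.5
Dual objective at y_3 = -0.5: reduced costs (10.0, 10.5), box minimizer x = (0.0, 0.0)
g(y_3) = b*y + (c1 - a1*y)*x1 + (c2 - a2*y)*x2 = 25*(-0.5) + 10.0*0.0 + 10.5*0.0 = -12.5 + 0.0 + 0.0 = -12.5


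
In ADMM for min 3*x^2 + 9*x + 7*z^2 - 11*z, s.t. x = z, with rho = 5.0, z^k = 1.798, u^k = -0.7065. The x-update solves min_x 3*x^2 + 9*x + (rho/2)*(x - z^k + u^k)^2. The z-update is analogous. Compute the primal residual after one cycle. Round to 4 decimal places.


ADMM iteration with rho = 5.0, z^k = 1.798, u^k = -0.7065
Step 1: x-update.
Minimize 3*x^2 + 9*x + (5.0/2)*(x - 1.798 - 0.7065)^2
FOC: (2*3 + 5.0)*x = -9 + 5.0*(1.798 + 0.7065)
x^{k+1} = 0.3202
Step 2: z-update.
Minimize 7*z^2 - 11*z + (5.0/2)*(0.3202 - z - 0.7065)^2
FOC: (2*7 + 5.0)*z = 11 + 5.0*(0.3202 - 0.7065)
z^{k+1} = 0.4773
Step 3: u-update.
u^{k+1} = -0.7065 + 0.3202 - 0.4773 = -0.8636
Step 4: Primal residual = |0.3202 - 0.4773| = 0.1571


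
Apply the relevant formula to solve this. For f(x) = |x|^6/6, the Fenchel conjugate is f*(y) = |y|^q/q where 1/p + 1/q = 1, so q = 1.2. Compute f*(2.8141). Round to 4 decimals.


The conjugate exponent q satisfies 1/p + 1/q = 1.
p = 6, so q = 6/(6 - 1) = 1.2
|y|^q = 2.8141^1.2 = 3.461
f*(2.8141) = 3.461 / 1.2 = 2.8842


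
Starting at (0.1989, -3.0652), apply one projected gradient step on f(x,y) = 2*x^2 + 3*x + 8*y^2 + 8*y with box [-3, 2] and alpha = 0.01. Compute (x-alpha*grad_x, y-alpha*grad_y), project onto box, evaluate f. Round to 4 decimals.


Step 1: Compute gradient at (0.1989, -3.0652).
grad_x = 2*2*0.1989 + 3 = 3.7956
grad_y = 2*8*-3.0652 + 8 = -41.0432
Step 2: Gradient step.
x_raw = 0.1989 - 0.01*3.7956 = 0.1609
y_raw = -3.0652 - 0.01*-41.0432 = -2.6548
Step 3: Project onto [-3, 2].
x_proj = clip(0.1609) = 0.1609
y_proj = clip(-2.6548) = -2.6548
Step 4: Evaluate f.
f(0.1609, -2.6548) = 35.6788


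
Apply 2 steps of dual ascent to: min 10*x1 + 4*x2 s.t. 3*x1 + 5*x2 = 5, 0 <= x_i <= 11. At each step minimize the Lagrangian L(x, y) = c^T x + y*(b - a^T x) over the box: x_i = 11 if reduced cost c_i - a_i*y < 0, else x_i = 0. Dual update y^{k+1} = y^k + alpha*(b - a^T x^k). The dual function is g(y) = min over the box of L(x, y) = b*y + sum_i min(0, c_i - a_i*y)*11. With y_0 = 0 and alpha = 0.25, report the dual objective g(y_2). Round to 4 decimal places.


Dual ascent for LP: min 10*x1 + 4*x2, 3*x1 + 5*x2 = 5, 0 <= x_i <= 11
Step 1: y^k = 0.0, reduced costs: (10.0, 4.0)
  x^k = (0.0, 0.0), subgradient = b - a^T x = 5.0
  y^{k+1} = 0.0 + 0.25*5.0 = 1.25
Step 2: y^k = 1.25, reduced costs: (6.25, -2.25)
  x^k = (0.0, 11.0), subgradient = b - a^T x = -50.0
  y^{k+1} = 1.25 + 0.25*-50.0 = -11.25
Dual objective at y_2 = -11.25: reduced costs (43.75, 60.25), box minimizer x = (0.0, 0.0)
g(y_2) = b*y + (c1 - a1*y)*x1 + (c2 - a2*y)*x2 = 5*(-11.25) + 43.75*0.0 + 60.25*0.0 = -56.25 + 0.0 + 0.0 = -56.25
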